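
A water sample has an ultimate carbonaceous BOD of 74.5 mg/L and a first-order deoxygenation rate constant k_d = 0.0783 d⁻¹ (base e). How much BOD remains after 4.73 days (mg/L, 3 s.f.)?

L_t = L₀ e^(−k_d t) = 74.5 × e^(−0.0783×4.73) = 74.5 × 0.6905 = 51.44 mg/L.

L ≈ 51.4 mg/L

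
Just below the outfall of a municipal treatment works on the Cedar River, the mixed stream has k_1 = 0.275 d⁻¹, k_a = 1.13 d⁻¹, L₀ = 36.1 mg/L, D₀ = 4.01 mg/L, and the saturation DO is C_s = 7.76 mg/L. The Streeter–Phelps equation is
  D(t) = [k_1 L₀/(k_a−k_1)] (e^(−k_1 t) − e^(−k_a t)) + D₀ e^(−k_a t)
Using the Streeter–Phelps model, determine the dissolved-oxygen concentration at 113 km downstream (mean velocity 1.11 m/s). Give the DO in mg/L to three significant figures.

Travel time t = x/v = 113 km / (1.11 m/s) = 113000 m / 1.11 m/s = 101800 s = 1.178 d.
k_1 L₀/(k_a−k_1) = 0.275×36.1/(1.13−0.275) = 9.928/0.8550 = 11.61 mg/L.
e^(−k_1 t) = e^(−0.275×1.178) = 0.7232; e^(−k_a t) = e^(−1.13×1.178) = 0.2641.
D = 11.61 × (0.7232 − 0.2641) + 4.01 × 0.2641 = 5.331 + 1.059 = 6.390 mg/L.
DO = C_s − D = 7.76 − 6.390 = 1.370 mg/L.

DO ≈ 1.37 mg/L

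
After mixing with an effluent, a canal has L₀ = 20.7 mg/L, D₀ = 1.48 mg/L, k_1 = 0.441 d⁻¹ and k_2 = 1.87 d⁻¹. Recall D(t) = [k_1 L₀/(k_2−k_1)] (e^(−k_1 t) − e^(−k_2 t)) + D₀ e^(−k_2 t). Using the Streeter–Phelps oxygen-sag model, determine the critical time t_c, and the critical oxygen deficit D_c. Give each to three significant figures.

t_c ≈ 0.827 d; D_c ≈ 3.39 mg/L

At the critical point dD/dt = 0, so k_1 L₀ e^(−k_1 t) = k_2 D. Substituting D(t) from the Streeter–Phelps equation and solving for t gives
t_c = ln[(k_2/k_1)(1 − D₀(k_2−k_1)/(k_1 L₀))] / (k_2−k_1).
Here k_2−k_1 = 1.429 d⁻¹ and 1 − D₀(k_2−k_1)/(k_1 L₀) = 1 − 1.48×1.429/(0.441×20.7) = 0.7683, so
t_c = ln(4.240 × 0.7683) / 1.429 = 1.181 / 1.429 = 0.8265 d.
D_c = (k_1/k_2) L₀ e^(−k_1 t_c) = (0.441/1.87) × 20.7 × e^(−0.441×0.8265) = 0.2358 × 20.7 × 0.6945 = 3.391 mg/L.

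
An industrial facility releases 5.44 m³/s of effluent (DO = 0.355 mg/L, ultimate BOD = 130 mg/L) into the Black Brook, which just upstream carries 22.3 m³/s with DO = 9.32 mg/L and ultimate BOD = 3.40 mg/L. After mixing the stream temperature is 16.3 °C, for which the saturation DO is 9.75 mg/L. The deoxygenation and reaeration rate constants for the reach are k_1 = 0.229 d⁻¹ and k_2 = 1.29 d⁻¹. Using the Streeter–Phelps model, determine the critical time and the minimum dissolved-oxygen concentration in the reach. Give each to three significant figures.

t_c ≈ 1.21 d; minimum DO ≈ 5.95 mg/L

Mixed DO = (22.3×9.32 + 5.44×0.355)/(22.3+5.44) = 209.8/27.74 = 7.562 mg/L.
Mixed L₀ = (22.3×3.40 + 5.44×130)/(27.74) = 783.0/27.74 = 28.23 mg/L.
Initial deficit D₀ = C_s − DO₀ = 9.75 − 7.562 = 2.188 mg/L.
t_c = (1/1.061) ln[(1.29/0.229)(1 − 2.188×1.061/(0.229×28.23))] = 0.9425 × ln(3.610) = 1.210 d.
D_c = (0.229/1.29) × 28.23 × e^(−0.229×1.210) = 0.1775 × 28.23 × 0.7580 = 3.798 mg/L.
Minimum DO = 9.75 − 3.798 = 5.952 mg/L.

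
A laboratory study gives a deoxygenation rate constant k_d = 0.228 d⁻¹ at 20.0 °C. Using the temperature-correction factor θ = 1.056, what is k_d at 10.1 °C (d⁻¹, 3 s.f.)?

k_d(T₂) = k_d(T₁) · θ^(T₂−T₁) = 0.228 × 1.056^(10.1−20.0)
= 0.228 × 1.056^-9.90 = 0.228 × 0.5831 = 0.1329 d⁻¹.

k_d ≈ 0.133 d⁻¹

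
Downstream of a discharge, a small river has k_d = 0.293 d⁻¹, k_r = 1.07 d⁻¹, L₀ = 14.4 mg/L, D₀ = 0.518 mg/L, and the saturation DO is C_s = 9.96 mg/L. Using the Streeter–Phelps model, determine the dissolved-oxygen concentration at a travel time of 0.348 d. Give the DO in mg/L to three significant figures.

DO ≈ 8.44 mg/L

k_d L₀/(k_r−k_d) = 0.293×14.4/(1.07−0.293) = 4.219/0.7770 = 5.430 mg/L.
e^(−k_d t) = e^(−0.293×0.3480) = 0.9031; e^(−k_r t) = e^(−1.07×0.3480) = 0.6891.
D = 5.430 × (0.9031 − 0.6891) + 0.518 × 0.6891 = 1.162 + 0.3570 = 1.519 mg/L.
DO = C_s − D = 9.96 − 1.519 = 8.441 mg/L.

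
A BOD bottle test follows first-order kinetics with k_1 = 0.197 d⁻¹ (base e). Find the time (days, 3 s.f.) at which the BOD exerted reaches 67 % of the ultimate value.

t ≈ 5.63 d

y/L₀ = 1 − e^(−k_1 t) = 0.67 ⇒ e^(−k_1 t) = 0.330
t = −ln(0.330) / 0.197 = 1.109 / 0.197 = 5.628 d.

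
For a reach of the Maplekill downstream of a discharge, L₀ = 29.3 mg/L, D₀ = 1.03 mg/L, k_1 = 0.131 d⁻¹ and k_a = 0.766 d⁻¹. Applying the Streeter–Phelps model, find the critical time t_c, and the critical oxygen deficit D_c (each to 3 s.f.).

t_c = [1/(k_a−k_1)] ln[(k_a/k_1)(1 − D₀(k_a−k_1)/(k_1 L₀))]
= [1/(0.766−0.131)] ln[(0.766/0.131)(1 − 1.03×0.6350/(0.131×29.3))]
= (1/0.6350) ln[5.847 × 0.8296] = 1.575 × ln(4.851) = 1.575 × 1.579 = 2.487 d.
D_c = (k_1/k_a) L₀ e^(−k_1 t_c) = (0.131/0.766) × 29.3 × e^(−0.131×2.487) = 0.1710 × 29.3 × 0.7220 = 3.618 mg/L.

t_c ≈ 2.49 d; D_c ≈ 3.62 mg/L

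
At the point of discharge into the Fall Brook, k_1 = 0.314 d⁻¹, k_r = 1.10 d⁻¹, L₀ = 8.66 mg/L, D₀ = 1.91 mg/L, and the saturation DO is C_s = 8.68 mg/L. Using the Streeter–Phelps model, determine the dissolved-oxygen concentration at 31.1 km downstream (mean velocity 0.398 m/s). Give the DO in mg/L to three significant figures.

DO ≈ 6.65 mg/L

Travel time t = x/v = 31.1 km / (0.398 m/s) = 31100 m / 0.398 m/s = 78140 s = 0.9044 d.
k_1 L₀/(k_r−k_1) = 0.314×8.66/(1.10−0.314) = 2.719/0.7860 = 3.460 mg/L.
e^(−k_1 t) = e^(−0.314×0.9044) = 0.7528; e^(−k_r t) = e^(−1.10×0.9044) = 0.3698.
D = 3.460 × (0.7528 − 0.3698) + 1.91 × 0.3698 = 1.325 + 0.7063 = 2.031 mg/L.
DO = C_s − D = 8.68 − 2.031 = 6.649 mg/L.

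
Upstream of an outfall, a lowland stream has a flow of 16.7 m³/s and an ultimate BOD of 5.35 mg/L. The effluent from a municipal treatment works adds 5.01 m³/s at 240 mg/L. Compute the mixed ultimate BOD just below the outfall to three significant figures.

Flow-weighted mixing: C = (Q_r C_r + Q_w C_w)/(Q_r + Q_w)
= (16.7×5.35 + 5.01×240)/(16.7 + 5.01) = 1292/21.71 = 59.50 mg/L.

59.5 mg/L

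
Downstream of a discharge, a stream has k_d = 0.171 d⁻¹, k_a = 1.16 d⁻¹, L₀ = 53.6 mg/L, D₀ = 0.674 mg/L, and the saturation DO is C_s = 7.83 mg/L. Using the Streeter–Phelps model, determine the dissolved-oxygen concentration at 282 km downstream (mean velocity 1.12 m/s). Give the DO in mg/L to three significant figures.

Travel time t = x/v = 282 km / (1.12 m/s) = 282000 m / 1.12 m/s = 251800 s = 2.914 d.
k_d L₀/(k_a−k_d) = 0.171×53.6/(1.16−0.171) = 9.166/0.9890 = 9.268 mg/L.
e^(−k_d t) = e^(−0.171×2.914) = 0.6075; e^(−k_a t) = e^(−1.16×2.914) = 0.03403.
D = 9.268 × (0.6075 − 0.03403) + 0.674 × 0.03403 = 5.315 + 0.02294 = 5.338 mg/L.
DO = C_s − D = 7.83 − 5.338 = 2.492 mg/L.

DO ≈ 2.49 mg/L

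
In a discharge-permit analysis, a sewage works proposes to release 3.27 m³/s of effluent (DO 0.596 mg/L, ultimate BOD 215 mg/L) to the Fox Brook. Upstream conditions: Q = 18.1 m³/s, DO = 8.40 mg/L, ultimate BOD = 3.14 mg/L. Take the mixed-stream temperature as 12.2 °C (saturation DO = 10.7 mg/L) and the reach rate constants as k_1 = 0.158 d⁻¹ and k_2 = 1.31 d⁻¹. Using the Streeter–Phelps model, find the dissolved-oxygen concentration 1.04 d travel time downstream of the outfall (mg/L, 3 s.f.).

Mixed DO = (18.1×8.40 + 3.27×0.596)/(18.1+3.27) = 154.0/21.37 = 7.206 mg/L.
Mixed L₀ = (18.1×3.14 + 3.27×215)/(21.37) = 759.9/21.37 = 35.56 mg/L.
Initial deficit D₀ = C_s − DO₀ = 10.7 − 7.206 = 3.494 mg/L.
D(1.04) = [0.158×35.56/(1.31−0.158)](e^(−0.158×1.04) − e^(−1.31×1.04)) + 3.494 e^(−1.31×1.04)
= 4.877 × (0.8485 − 0.2560) + 3.494 × 0.2560 = 3.784 mg/L.
DO = 10.7 − 3.784 = 6.916 mg/L.

DO ≈ 6.92 mg/L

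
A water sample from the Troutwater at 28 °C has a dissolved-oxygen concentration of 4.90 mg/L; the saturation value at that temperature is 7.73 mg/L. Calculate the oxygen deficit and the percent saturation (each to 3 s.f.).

D = C_s − C = 7.73 − 4.90 = 2.83 mg/L.
% saturation = 4.90/7.73 × 100 = 63.4 %.

D ≈ 2.83 mg/L; 63.4 % saturation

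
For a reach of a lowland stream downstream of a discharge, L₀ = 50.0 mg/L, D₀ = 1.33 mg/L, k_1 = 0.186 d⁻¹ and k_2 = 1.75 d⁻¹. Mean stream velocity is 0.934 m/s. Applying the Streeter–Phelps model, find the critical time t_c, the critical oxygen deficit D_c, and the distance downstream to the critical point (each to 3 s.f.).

t_c = [1/(k_2−k_1)] ln[(k_2/k_1)(1 − D₀(k_2−k_1)/(k_1 L₀))]
= [1/(1.75−0.186)] ln[(1.75/0.186)(1 − 1.33×1.564/(0.186×50.0))]
= (1/1.564) ln[9.409 × 0.7763] = 0.6394 × ln(7.304) = 0.6394 × 1.988 = 1.271 d.
L(t_c) = L₀ e^(−k_1 t_c) = 50.0 × 0.7894 = 39.47 mg/L, and at the critical point k_2 D_c = k_1 L, so D_c = (0.186/1.75) × 39.47 = 4.195 mg/L.
x_c = v t_c = 0.934 m/s × 1.271 d × 86400 s/d = 102600 m ≈ 103 km.

t_c ≈ 1.27 d; D_c ≈ 4.20 mg/L; x_c ≈ 103 km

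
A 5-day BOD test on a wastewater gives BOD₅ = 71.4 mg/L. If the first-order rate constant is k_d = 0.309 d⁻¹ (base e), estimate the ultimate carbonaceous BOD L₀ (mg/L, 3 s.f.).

BOD₅ = L₀(1 − e^(−5k_d)) ⇒ L₀ = BOD₅ / (1 − e^(−5×0.309))
= 71.4 / (1 − 0.2133) = 71.4 / 0.7867 = 90.76 mg/L.

L₀ ≈ 90.8 mg/L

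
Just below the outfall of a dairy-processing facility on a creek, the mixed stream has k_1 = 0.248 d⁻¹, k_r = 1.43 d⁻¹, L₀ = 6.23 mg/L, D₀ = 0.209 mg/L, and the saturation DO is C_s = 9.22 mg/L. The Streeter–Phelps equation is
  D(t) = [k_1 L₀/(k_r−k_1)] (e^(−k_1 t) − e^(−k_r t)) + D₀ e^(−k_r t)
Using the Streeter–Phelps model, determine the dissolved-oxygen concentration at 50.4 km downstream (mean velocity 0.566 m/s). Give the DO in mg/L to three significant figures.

Travel time t = x/v = 50.4 km / (0.566 m/s) = 50400 m / 0.566 m/s = 89050 s = 1.031 d.
k_1 L₀/(k_r−k_1) = 0.248×6.23/(1.43−0.248) = 1.545/1.182 = 1.307 mg/L.
e^(−k_1 t) = e^(−0.248×1.031) = 0.7745; e^(−k_r t) = e^(−1.43×1.031) = 0.2291.
D = 1.307 × (0.7745 − 0.2291) + 0.209 × 0.2291 = 0.7129 + 0.04787 = 0.7608 mg/L.
DO = C_s − D = 9.22 − 0.7608 = 8.459 mg/L.

DO ≈ 8.46 mg/L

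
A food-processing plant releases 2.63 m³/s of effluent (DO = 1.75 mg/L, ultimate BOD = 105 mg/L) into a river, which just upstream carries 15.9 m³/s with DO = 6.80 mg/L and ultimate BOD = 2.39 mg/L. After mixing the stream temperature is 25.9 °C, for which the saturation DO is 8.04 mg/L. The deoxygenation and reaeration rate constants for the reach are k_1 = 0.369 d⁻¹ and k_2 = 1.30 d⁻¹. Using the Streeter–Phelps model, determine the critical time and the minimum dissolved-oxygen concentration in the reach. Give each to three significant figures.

Mixed DO = (15.9×6.80 + 2.63×1.75)/(15.9+2.63) = 112.7/18.53 = 6.083 mg/L.
Mixed L₀ = (15.9×2.39 + 2.63×105)/(18.53) = 314.2/18.53 = 16.95 mg/L.
Initial deficit D₀ = C_s − DO₀ = 8.04 − 6.083 = 1.957 mg/L.
t_c = (1/0.9310) ln[(1.30/0.369)(1 − 1.957×0.9310/(0.369×16.95))] = 1.074 × ln(2.497) = 0.9830 d.
D_c = (0.369/1.30) × 16.95 × e^(−0.369×0.9830) = 0.2838 × 16.95 × 0.6958 = 3.348 mg/L.
Minimum DO = 8.04 − 3.348 = 4.692 mg/L.

t_c ≈ 0.983 d; minimum DO ≈ 4.69 mg/L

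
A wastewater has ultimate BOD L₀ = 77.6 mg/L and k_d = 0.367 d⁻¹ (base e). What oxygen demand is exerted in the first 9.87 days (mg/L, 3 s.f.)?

y ≈ 75.5 mg/L

y_t = L₀(1 − e^(−k_d t)) = 77.6 × (1 − e^(−0.367×9.87))
= 77.6 × (1 − 0.02672) = 77.6 × 0.9733 = 75.53 mg/L.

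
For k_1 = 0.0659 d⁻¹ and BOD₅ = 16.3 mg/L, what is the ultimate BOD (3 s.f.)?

BOD₅ = L₀(1 − e^(−5k_1)) ⇒ L₀ = BOD₅ / (1 − e^(−5×0.0659))
= 16.3 / (1 − 0.7193) = 16.3 / 0.2807 = 58.07 mg/L.

L₀ ≈ 58.1 mg/L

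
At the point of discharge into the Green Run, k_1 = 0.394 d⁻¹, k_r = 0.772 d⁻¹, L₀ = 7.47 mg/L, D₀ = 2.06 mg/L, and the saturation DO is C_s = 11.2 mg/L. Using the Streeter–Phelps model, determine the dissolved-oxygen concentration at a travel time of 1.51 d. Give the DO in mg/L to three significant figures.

DO ≈ 8.69 mg/L

k_1 L₀/(k_r−k_1) = 0.394×7.47/(0.772−0.394) = 2.943/0.3780 = 7.786 mg/L.
e^(−k_1 t) = e^(−0.394×1.510) = 0.5516; e^(−k_r t) = e^(−0.772×1.510) = 0.3117.
D = 7.786 × (0.5516 − 0.3117) + 2.06 × 0.3117 = 1.868 + 0.6421 = 2.510 mg/L.
DO = C_s − D = 11.2 − 2.510 = 8.690 mg/L.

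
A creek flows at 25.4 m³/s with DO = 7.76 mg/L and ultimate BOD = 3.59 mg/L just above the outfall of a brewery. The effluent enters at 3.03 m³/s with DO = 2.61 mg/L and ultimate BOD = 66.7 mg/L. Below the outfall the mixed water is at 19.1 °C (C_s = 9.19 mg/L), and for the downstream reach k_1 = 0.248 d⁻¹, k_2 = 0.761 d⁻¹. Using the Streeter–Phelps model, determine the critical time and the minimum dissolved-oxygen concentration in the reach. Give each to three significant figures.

t_c ≈ 1.20 d; minimum DO ≈ 6.69 mg/L

Mixed DO = (25.4×7.76 + 3.03×2.61)/(25.4+3.03) = 205.0/28.43 = 7.211 mg/L.
Mixed L₀ = (25.4×3.59 + 3.03×66.7)/(28.43) = 293.3/28.43 = 10.32 mg/L.
Initial deficit D₀ = C_s − DO₀ = 9.19 − 7.211 = 1.979 mg/L.
t_c = (1/0.5130) ln[(0.761/0.248)(1 − 1.979×0.5130/(0.248×10.32))] = 1.949 × ln(1.851) = 1.200 d.
D_c = (0.248/0.761) × 10.32 × e^(−0.248×1.200) = 0.3259 × 10.32 × 0.7426 = 2.496 mg/L.
Minimum DO = 9.19 − 2.496 = 6.694 mg/L.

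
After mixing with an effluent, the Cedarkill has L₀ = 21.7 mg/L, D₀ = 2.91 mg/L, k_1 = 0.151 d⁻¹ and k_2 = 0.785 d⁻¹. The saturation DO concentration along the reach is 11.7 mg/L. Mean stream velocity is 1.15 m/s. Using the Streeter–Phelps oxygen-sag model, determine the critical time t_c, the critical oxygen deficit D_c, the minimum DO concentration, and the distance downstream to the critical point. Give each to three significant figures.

t_c ≈ 1.29 d; D_c ≈ 3.43 mg/L; min DO ≈ 8.27 mg/L; x_c ≈ 129 km

With k_2/k_1 = 5.199 and 1 − D₀(k_2−k_1)/(k_1 L₀) = 0.4370,
t_c = ln(5.199 × 0.4370) / (0.785 − 0.151) = ln(2.272) / 0.6340 = 0.8205/0.6340 = 1.294 d.
L(t_c) = L₀ e^(−k_1 t_c) = 21.7 × 0.8225 = 17.85 mg/L, and at the critical point k_2 D_c = k_1 L, so D_c = (0.151/0.785) × 17.85 = 3.433 mg/L.
Minimum DO = C_s − D_c = 11.7 − 3.433 = 8.267 mg/L.
x_c = v t_c = 1.15 m/s × 1.294 d × 86400 s/d = 128600 m ≈ 129 km.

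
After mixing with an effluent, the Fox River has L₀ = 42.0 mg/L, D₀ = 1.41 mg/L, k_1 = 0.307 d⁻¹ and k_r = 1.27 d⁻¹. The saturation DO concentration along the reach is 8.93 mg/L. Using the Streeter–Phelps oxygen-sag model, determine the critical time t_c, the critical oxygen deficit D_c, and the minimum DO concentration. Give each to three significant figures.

t_c ≈ 1.36 d; D_c ≈ 6.69 mg/L; min DO ≈ 2.24 mg/L

At the critical point dD/dt = 0, so k_1 L₀ e^(−k_1 t) = k_r D. Substituting D(t) from the Streeter–Phelps equation and solving for t gives
t_c = ln[(k_r/k_1)(1 − D₀(k_r−k_1)/(k_1 L₀))] / (k_r−k_1).
Here k_r−k_1 = 0.9630 d⁻¹ and 1 − D₀(k_r−k_1)/(k_1 L₀) = 1 − 1.41×0.9630/(0.307×42.0) = 0.8947, so
t_c = ln(4.137 × 0.8947) / 0.9630 = 1.309 / 0.9630 = 1.359 d.
L(t_c) = L₀ e^(−k_1 t_c) = 42.0 × 0.6589 = 27.67 mg/L, and at the critical point k_r D_c = k_1 L, so D_c = (0.307/1.27) × 27.67 = 6.690 mg/L.
Minimum DO = C_s − D_c = 8.93 − 6.690 = 2.240 mg/L.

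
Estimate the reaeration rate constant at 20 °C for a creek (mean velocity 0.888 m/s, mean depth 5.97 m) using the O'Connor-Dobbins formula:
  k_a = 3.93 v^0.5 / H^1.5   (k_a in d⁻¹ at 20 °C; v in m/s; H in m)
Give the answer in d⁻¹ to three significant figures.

k_a = 3.93 × 0.888^0.5 / 5.97^1.5 = 3.93 × 0.9423 / 14.59 = 0.2539 d⁻¹.

k_a ≈ 0.254 d⁻¹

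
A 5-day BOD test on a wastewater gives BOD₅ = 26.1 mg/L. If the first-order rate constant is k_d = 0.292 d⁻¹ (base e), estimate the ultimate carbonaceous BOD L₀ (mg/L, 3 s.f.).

BOD₅ = L₀(1 − e^(−5k_d)) ⇒ L₀ = BOD₅ / (1 − e^(−5×0.292))
= 26.1 / (1 − 0.2322) = 26.1 / 0.7678 = 33.99 mg/L.

L₀ ≈ 34.0 mg/L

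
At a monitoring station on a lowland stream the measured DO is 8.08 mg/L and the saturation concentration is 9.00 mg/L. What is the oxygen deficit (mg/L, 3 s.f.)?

D = C_s − C = 9.00 − 8.08 = 0.920 mg/L.

D ≈ 0.920 mg/L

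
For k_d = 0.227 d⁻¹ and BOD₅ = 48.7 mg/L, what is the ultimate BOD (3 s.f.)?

L₀ ≈ 71.8 mg/L

BOD₅ = L₀(1 − e^(−5k_d)) ⇒ L₀ = BOD₅ / (1 − e^(−5×0.227))
= 48.7 / (1 − 0.3214) = 48.7 / 0.6786 = 71.77 mg/L.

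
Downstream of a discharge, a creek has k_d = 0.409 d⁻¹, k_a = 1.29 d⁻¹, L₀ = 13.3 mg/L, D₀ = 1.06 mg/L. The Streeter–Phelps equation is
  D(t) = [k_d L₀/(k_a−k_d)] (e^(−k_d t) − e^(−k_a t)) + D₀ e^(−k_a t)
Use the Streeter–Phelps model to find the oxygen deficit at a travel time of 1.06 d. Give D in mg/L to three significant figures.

D ≈ 2.70 mg/L

k_d L₀/(k_a−k_d) = 0.409×13.3/(1.29−0.409) = 5.440/0.8810 = 6.174 mg/L.
e^(−k_d t) = e^(−0.409×1.060) = 0.6482; e^(−k_a t) = e^(−1.29×1.060) = 0.2548.
D = 6.174 × (0.6482 − 0.2548) + 1.06 × 0.2548 = 2.429 + 0.2701 = 2.699 mg/L.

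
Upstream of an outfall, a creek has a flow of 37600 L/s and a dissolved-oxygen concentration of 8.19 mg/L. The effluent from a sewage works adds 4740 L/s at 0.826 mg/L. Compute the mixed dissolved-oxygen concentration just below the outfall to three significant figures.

Flow-weighted mixing: C = (Q_r C_r + Q_w C_w)/(Q_r + Q_w)
= (37600×8.19 + 4740×0.826)/(37600 + 4740) = 311900/42340 = 7.366 mg/L.

7.37 mg/L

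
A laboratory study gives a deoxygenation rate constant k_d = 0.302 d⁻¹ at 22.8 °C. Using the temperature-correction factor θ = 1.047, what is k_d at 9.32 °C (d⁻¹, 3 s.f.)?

k_d(T₂) = k_d(T₁) · θ^(T₂−T₁) = 0.302 × 1.047^(9.32−22.8)
= 0.302 × 1.047^-13.5 = 0.302 × 0.5384 = 0.1626 d⁻¹.

k_d ≈ 0.163 d⁻¹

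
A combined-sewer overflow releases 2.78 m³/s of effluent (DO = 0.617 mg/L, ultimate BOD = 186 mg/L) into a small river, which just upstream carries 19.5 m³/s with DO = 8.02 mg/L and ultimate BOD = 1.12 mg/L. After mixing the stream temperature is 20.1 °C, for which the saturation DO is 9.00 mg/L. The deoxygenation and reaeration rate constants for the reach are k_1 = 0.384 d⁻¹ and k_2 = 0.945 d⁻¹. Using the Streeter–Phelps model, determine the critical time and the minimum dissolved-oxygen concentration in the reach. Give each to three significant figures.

Mixed DO = (19.5×8.02 + 2.78×0.617)/(19.5+2.78) = 158.1/22.28 = 7.096 mg/L.
Mixed L₀ = (19.5×1.12 + 2.78×186)/(22.28) = 538.9/22.28 = 24.19 mg/L.
Initial deficit D₀ = C_s − DO₀ = 9.00 − 7.096 = 1.904 mg/L.
t_c = (1/0.5610) ln[(0.945/0.384)(1 − 1.904×0.5610/(0.384×24.19))] = 1.783 × ln(2.178) = 1.388 d.
D_c = (0.384/0.945) × 24.19 × e^(−0.384×1.388) = 0.4063 × 24.19 × 0.5870 = 5.769 mg/L.
Minimum DO = 9.00 − 5.769 = 3.231 mg/L.

t_c ≈ 1.39 d; minimum DO ≈ 3.23 mg/L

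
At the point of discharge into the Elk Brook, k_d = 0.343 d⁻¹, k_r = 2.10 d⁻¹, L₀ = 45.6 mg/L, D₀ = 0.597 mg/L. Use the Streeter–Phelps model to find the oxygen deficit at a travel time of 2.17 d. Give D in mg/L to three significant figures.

k_d L₀/(k_r−k_d) = 0.343×45.6/(2.10−0.343) = 15.64/1.757 = 8.902 mg/L.
e^(−k_d t) = e^(−0.343×2.170) = 0.4751; e^(−k_r t) = e^(−2.10×2.170) = 0.01049.
D = 8.902 × (0.4751 − 0.01049) + 0.597 × 0.01049 = 4.136 + 0.006265 = 4.142 mg/L.

D ≈ 4.14 mg/L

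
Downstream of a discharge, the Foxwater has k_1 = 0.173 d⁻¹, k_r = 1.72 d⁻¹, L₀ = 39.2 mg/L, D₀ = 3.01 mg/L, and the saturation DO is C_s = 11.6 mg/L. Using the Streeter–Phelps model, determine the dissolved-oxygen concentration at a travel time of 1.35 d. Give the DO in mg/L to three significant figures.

k_1 L₀/(k_r−k_1) = 0.173×39.2/(1.72−0.173) = 6.782/1.547 = 4.384 mg/L.
e^(−k_1 t) = e^(−0.173×1.350) = 0.7917; e^(−k_r t) = e^(−1.72×1.350) = 0.09808.
D = 4.384 × (0.7917 − 0.09808) + 3.01 × 0.09808 = 3.041 + 0.2952 = 3.336 mg/L.
DO = C_s − D = 11.6 − 3.336 = 8.264 mg/L.

DO ≈ 8.26 mg/L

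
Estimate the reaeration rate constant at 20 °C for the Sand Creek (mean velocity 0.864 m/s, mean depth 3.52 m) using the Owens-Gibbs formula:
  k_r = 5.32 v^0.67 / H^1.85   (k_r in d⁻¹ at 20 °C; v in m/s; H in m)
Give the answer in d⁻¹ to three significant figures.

k_r ≈ 0.470 d⁻¹

k_r = 5.32 × 0.864^0.67 / 3.52^1.85 = 5.32 × 0.9067 / 10.26 = 0.4702 d⁻¹.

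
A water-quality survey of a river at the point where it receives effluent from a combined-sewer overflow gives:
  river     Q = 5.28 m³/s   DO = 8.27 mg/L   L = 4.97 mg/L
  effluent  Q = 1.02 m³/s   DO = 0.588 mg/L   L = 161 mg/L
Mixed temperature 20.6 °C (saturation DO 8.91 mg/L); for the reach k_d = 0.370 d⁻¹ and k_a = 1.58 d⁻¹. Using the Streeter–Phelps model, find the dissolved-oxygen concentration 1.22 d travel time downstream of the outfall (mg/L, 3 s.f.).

DO ≈ 4.09 mg/L

Mixed DO = (5.28×8.27 + 1.02×0.588)/(5.28+1.02) = 44.27/6.300 = 7.026 mg/L.
Mixed L₀ = (5.28×4.97 + 1.02×161)/(6.300) = 190.5/6.300 = 30.23 mg/L.
Initial deficit D₀ = C_s − DO₀ = 8.91 − 7.026 = 1.884 mg/L.
D(1.22) = [0.370×30.23/(1.58−0.370)](e^(−0.370×1.22) − e^(−1.58×1.22)) + 1.884 e^(−1.58×1.22)
= 9.244 × (0.6367 − 0.1455) + 1.884 × 0.1455 = 4.815 mg/L.
DO = 8.91 − 4.815 = 4.095 mg/L.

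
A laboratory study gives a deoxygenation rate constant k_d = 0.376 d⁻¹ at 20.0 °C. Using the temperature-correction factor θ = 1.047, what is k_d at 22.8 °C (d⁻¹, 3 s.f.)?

k_d(T₂) = k_d(T₁) · θ^(T₂−T₁) = 0.376 × 1.047^(22.8−20.0)
= 0.376 × 1.047^2.80 = 0.376 × 1.137 = 0.4276 d⁻¹.

k_d ≈ 0.428 d⁻¹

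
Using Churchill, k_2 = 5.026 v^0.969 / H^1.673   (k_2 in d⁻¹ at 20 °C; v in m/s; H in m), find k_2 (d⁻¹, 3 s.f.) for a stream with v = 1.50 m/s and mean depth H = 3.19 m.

k_2 ≈ 1.07 d⁻¹

k_2 = 5.026 × 1.50^0.969 / 3.19^1.673 = 5.026 × 1.481 / 6.964 = 1.069 d⁻¹.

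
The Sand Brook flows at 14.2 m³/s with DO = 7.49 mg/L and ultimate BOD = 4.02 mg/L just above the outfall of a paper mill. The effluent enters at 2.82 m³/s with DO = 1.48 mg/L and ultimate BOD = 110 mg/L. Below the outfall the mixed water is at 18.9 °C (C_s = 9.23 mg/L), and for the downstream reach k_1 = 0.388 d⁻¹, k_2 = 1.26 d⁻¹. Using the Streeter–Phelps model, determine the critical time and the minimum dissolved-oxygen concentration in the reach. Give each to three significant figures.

Mixed DO = (14.2×7.49 + 2.82×1.48)/(14.2+2.82) = 110.5/17.02 = 6.494 mg/L.
Mixed L₀ = (14.2×4.02 + 2.82×110)/(17.02) = 367.3/17.02 = 21.58 mg/L.
Initial deficit D₀ = C_s − DO₀ = 9.23 − 6.494 = 2.736 mg/L.
t_c = (1/0.8720) ln[(1.26/0.388)(1 − 2.736×0.8720/(0.388×21.58))] = 1.147 × ln(2.322) = 0.9662 d.
D_c = (0.388/1.26) × 21.58 × e^(−0.388×0.9662) = 0.3079 × 21.58 × 0.6874 = 4.568 mg/L.
Minimum DO = 9.23 − 4.568 = 4.662 mg/L.

t_c ≈ 0.966 d; minimum DO ≈ 4.66 mg/L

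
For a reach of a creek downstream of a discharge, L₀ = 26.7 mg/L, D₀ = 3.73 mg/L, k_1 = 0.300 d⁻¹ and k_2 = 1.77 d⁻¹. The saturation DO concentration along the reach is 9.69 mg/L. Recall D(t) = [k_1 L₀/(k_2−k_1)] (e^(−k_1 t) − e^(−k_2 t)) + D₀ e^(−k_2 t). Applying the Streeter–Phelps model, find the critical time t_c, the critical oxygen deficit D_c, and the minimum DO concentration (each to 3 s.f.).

t_c ≈ 0.423 d; D_c ≈ 3.99 mg/L; min DO ≈ 5.70 mg/L

t_c = [1/(k_2−k_1)] ln[(k_2/k_1)(1 − D₀(k_2−k_1)/(k_1 L₀))]
= [1/(1.77−0.300)] ln[(1.77/0.300)(1 − 3.73×1.470/(0.300×26.7))]
= (1/1.470) ln[5.900 × 0.3155] = 0.6803 × ln(1.861) = 0.6803 × 0.6213 = 0.4226 d.
D_c = (k_1/k_2) L₀ e^(−k_1 t_c) = (0.300/1.77) × 26.7 × e^(−0.300×0.4226) = 0.1695 × 26.7 × 0.8809 = 3.987 mg/L.
Minimum DO = C_s − D_c = 9.69 − 3.987 = 5.703 mg/L.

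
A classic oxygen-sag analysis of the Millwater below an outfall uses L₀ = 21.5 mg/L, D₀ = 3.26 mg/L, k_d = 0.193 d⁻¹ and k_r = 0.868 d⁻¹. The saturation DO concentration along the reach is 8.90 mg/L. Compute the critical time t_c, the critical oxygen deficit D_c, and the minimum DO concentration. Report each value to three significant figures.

t_c ≈ 1.11 d; D_c ≈ 3.86 mg/L; min DO ≈ 5.04 mg/L

At the critical point dD/dt = 0, so k_d L₀ e^(−k_d t) = k_r D. Substituting D(t) from the Streeter–Phelps equation and solving for t gives
t_c = ln[(k_r/k_d)(1 − D₀(k_r−k_d)/(k_d L₀))] / (k_r−k_d).
Here k_r−k_d = 0.6750 d⁻¹ and 1 − D₀(k_r−k_d)/(k_d L₀) = 1 − 3.26×0.6750/(0.193×21.5) = 0.4697, so
t_c = ln(4.497 × 0.4697) / 0.6750 = 0.7478 / 0.6750 = 1.108 d.
L(t_c) = L₀ e^(−k_d t_c) = 21.5 × 0.8075 = 17.36 mg/L, and at the critical point k_r D_c = k_d L, so D_c = (0.193/0.868) × 17.36 = 3.860 mg/L.
Minimum DO = C_s − D_c = 8.90 − 3.860 = 5.040 mg/L.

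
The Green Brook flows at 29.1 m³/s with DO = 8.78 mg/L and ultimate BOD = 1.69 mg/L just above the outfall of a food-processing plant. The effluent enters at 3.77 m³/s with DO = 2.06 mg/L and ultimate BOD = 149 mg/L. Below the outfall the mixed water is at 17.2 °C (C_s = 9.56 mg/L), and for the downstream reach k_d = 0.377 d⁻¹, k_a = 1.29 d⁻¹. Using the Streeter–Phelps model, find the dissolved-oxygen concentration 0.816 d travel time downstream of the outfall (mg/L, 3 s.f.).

Mixed DO = (29.1×8.78 + 3.77×2.06)/(29.1+3.77) = 263.3/32.87 = 8.009 mg/L.
Mixed L₀ = (29.1×1.69 + 3.77×149)/(32.87) = 610.9/32.87 = 18.59 mg/L.
Initial deficit D₀ = C_s − DO₀ = 9.56 − 8.009 = 1.551 mg/L.
D(0.816) = [0.377×18.59/(1.29−0.377)](e^(−0.377×0.816) − e^(−1.29×0.816)) + 1.551 e^(−1.29×0.816)
= 7.674 × (0.7352 − 0.3490) + 1.551 × 0.3490 = 3.505 mg/L.
DO = 9.56 − 3.505 = 6.055 mg/L.

DO ≈ 6.06 mg/L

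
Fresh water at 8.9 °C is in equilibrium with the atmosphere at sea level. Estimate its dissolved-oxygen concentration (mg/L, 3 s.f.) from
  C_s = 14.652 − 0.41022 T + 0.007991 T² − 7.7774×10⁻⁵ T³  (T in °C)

C_s ≈ 11.6 mg/L

C_s = 14.652 − 0.41022×8.9 + 0.007991×8.9² − 7.7774×10⁻⁵×8.9³ = 11.58 mg/L.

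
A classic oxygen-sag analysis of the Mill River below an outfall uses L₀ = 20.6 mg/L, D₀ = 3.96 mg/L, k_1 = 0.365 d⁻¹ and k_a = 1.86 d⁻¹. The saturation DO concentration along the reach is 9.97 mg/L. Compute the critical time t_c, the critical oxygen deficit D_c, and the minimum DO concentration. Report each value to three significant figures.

With k_a/k_1 = 5.096 and 1 − D₀(k_a−k_1)/(k_1 L₀) = 0.2126,
t_c = ln(5.096 × 0.2126) / (1.86 − 0.365) = ln(1.084) / 1.495 = 0.08025/1.495 = 0.05368 d.
L(t_c) = L₀ e^(−k_1 t_c) = 20.6 × 0.9806 = 20.20 mg/L, and at the critical point k_a D_c = k_1 L, so D_c = (0.365/1.86) × 20.20 = 3.964 mg/L.
Minimum DO = C_s − D_c = 9.97 − 3.964 = 6.006 mg/L.

t_c ≈ 0.0537 d; D_c ≈ 3.96 mg/L; min DO ≈ 6.01 mg/L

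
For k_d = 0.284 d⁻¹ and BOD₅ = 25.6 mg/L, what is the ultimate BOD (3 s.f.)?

L₀ ≈ 33.8 mg/L

BOD₅ = L₀(1 − e^(−5k_d)) ⇒ L₀ = BOD₅ / (1 − e^(−5×0.284))
= 25.6 / (1 − 0.2417) = 25.6 / 0.7583 = 33.76 mg/L.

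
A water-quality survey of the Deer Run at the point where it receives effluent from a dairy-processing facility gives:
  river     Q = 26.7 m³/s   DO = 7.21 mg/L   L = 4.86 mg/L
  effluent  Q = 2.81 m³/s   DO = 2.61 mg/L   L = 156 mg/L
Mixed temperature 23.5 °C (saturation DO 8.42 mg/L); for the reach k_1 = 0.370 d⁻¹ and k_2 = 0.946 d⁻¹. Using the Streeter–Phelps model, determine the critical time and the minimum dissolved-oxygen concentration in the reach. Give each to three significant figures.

t_c ≈ 1.38 d; minimum DO ≈ 3.90 mg/L

Mixed DO = (26.7×7.21 + 2.81×2.61)/(26.7+2.81) = 199.8/29.51 = 6.772 mg/L.
Mixed L₀ = (26.7×4.86 + 2.81×156)/(29.51) = 568.1/29.51 = 19.25 mg/L.
Initial deficit D₀ = C_s − DO₀ = 8.42 − 6.772 = 1.648 mg/L.
t_c = (1/0.5760) ln[(0.946/0.370)(1 − 1.648×0.5760/(0.370×19.25))] = 1.736 × ln(2.216) = 1.381 d.
D_c = (0.370/0.946) × 19.25 × e^(−0.370×1.381) = 0.3911 × 19.25 × 0.5998 = 4.516 mg/L.
Minimum DO = 8.42 − 4.516 = 3.904 mg/L.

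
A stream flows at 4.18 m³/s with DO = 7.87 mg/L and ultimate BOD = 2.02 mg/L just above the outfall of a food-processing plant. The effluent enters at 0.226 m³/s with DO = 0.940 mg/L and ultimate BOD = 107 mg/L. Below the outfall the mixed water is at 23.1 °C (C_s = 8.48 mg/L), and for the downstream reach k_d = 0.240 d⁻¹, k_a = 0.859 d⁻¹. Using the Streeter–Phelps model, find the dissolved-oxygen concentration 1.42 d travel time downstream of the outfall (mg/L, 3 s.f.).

DO ≈ 7.00 mg/L

Mixed DO = (4.18×7.87 + 0.226×0.940)/(4.18+0.226) = 33.11/4.406 = 7.515 mg/L.
Mixed L₀ = (4.18×2.02 + 0.226×107)/(4.406) = 32.63/4.406 = 7.405 mg/L.
Initial deficit D₀ = C_s − DO₀ = 8.48 − 7.515 = 0.9655 mg/L.
D(1.42) = [0.240×7.405/(0.859−0.240)](e^(−0.240×1.42) − e^(−0.859×1.42)) + 0.9655 e^(−0.859×1.42)
= 2.871 × (0.7112 − 0.2953) + 0.9655 × 0.2953 = 1.479 mg/L.
DO = 8.48 − 1.479 = 7.001 mg/L.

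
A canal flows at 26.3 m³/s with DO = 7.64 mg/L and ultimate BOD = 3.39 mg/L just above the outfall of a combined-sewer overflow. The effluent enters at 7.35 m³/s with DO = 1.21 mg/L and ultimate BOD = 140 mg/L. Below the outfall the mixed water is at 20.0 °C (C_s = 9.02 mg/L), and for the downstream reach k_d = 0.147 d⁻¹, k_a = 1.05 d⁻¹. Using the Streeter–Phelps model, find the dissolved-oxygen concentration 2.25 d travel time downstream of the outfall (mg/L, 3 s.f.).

Mixed DO = (26.3×7.64 + 7.35×1.21)/(26.3+7.35) = 209.8/33.65 = 6.236 mg/L.
Mixed L₀ = (26.3×3.39 + 7.35×140)/(33.65) = 1118/33.65 = 33.23 mg/L.
Initial deficit D₀ = C_s − DO₀ = 9.02 − 6.236 = 2.784 mg/L.
D(2.25) = [0.147×33.23/(1.05−0.147)](e^(−0.147×2.25) − e^(−1.05×2.25)) + 2.784 e^(−1.05×2.25)
= 5.409 × (0.7184 − 0.09418) + 2.784 × 0.09418 = 3.639 mg/L.
DO = 9.02 − 3.639 = 5.381 mg/L.

DO ≈ 5.38 mg/L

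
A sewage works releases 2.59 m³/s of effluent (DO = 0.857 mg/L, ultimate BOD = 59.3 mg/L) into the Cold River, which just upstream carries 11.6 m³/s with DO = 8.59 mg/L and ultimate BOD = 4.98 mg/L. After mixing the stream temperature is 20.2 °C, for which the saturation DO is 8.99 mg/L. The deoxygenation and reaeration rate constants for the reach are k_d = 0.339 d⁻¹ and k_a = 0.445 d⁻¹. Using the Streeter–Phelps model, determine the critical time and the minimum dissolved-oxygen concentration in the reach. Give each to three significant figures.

Mixed DO = (11.6×8.59 + 2.59×0.857)/(11.6+2.59) = 101.9/14.19 = 7.179 mg/L.
Mixed L₀ = (11.6×4.98 + 2.59×59.3)/(14.19) = 211.4/14.19 = 14.89 mg/L.
Initial deficit D₀ = C_s − DO₀ = 8.99 − 7.179 = 1.811 mg/L.
t_c = (1/0.1060) ln[(0.445/0.339)(1 − 1.811×0.1060/(0.339×14.89))] = 9.434 × ln(1.263) = 2.201 d.
D_c = (0.339/0.445) × 14.89 × e^(−0.339×2.201) = 0.7618 × 14.89 × 0.4742 = 5.381 mg/L.
Minimum DO = 8.99 − 5.381 = 3.609 mg/L.

t_c ≈ 2.20 d; minimum DO ≈ 3.61 mg/L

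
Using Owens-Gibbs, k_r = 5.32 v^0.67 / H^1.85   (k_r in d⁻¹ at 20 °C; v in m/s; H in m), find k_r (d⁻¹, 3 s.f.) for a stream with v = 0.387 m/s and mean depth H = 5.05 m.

k_r = 5.32 × 0.387^0.67 / 5.05^1.85 = 5.32 × 0.5294 / 20.00 = 0.1408 d⁻¹.

k_r ≈ 0.141 d⁻¹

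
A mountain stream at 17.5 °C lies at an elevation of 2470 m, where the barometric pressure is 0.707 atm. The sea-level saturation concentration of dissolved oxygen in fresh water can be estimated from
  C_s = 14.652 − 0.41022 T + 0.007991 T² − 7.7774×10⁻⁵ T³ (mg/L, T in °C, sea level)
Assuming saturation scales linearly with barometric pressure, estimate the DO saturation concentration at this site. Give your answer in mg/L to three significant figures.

At sea level: C_s = 14.652 − 0.41022×17.5 + 0.007991×17.5² − 7.7774×10⁻⁵×17.5³ = 9.504 mg/L.
Pressure correction: C_s' = 9.504 × 0.707 = 6.719 mg/L.

C_s ≈ 6.72 mg/L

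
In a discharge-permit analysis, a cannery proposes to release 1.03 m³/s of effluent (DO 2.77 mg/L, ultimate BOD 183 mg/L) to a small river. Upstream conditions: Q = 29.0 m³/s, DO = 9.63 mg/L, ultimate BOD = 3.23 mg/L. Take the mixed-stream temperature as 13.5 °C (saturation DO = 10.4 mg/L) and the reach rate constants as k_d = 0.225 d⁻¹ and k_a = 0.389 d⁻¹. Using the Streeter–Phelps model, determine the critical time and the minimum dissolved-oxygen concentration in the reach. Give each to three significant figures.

Mixed DO = (29.0×9.63 + 1.03×2.77)/(29.0+1.03) = 282.1/30.03 = 9.395 mg/L.
Mixed L₀ = (29.0×3.23 + 1.03×183)/(30.03) = 282.2/30.03 = 9.396 mg/L.
Initial deficit D₀ = C_s − DO₀ = 10.4 − 9.395 = 1.005 mg/L.
t_c = (1/0.1640) ln[(0.389/0.225)(1 − 1.005×0.1640/(0.225×9.396))] = 6.098 × ln(1.594) = 2.843 d.
D_c = (0.225/0.389) × 9.396 × e^(−0.225×2.843) = 0.5784 × 9.396 × 0.5274 = 2.866 mg/L.
Minimum DO = 10.4 − 2.866 = 7.534 mg/L.

t_c ≈ 2.84 d; minimum DO ≈ 7.53 mg/L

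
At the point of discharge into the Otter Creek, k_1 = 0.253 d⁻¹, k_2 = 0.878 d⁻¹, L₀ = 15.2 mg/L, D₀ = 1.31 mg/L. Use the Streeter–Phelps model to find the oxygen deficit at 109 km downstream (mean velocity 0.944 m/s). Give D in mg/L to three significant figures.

Travel time t = x/v = 109 km / (0.944 m/s) = 109000 m / 0.944 m/s = 115500 s = 1.336 d.
k_1 L₀/(k_2−k_1) = 0.253×15.2/(0.878−0.253) = 3.846/0.6250 = 6.153 mg/L.
e^(−k_1 t) = e^(−0.253×1.336) = 0.7131; e^(−k_2 t) = e^(−0.878×1.336) = 0.3093.
D = 6.153 × (0.7131 − 0.3093) + 1.31 × 0.3093 = 2.485 + 0.4052 = 2.890 mg/L.

D ≈ 2.89 mg/L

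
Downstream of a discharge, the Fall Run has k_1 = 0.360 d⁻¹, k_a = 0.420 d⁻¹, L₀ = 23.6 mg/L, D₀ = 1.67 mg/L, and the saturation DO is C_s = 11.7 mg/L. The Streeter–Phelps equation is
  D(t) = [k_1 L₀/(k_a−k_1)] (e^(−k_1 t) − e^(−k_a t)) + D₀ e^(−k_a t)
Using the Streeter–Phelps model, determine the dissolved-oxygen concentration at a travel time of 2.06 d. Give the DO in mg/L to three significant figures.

k_1 L₀/(k_a−k_1) = 0.360×23.6/(0.420−0.360) = 8.496/0.06000 = 141.6 mg/L.
e^(−k_1 t) = e^(−0.360×2.060) = 0.4764; e^(−k_a t) = e^(−0.420×2.060) = 0.4210.
D = 141.6 × (0.4764 − 0.4210) + 1.67 × 0.4210 = 7.842 + 0.7030 = 8.545 mg/L.
DO = C_s − D = 11.7 − 8.545 = 3.155 mg/L.

DO ≈ 3.15 mg/L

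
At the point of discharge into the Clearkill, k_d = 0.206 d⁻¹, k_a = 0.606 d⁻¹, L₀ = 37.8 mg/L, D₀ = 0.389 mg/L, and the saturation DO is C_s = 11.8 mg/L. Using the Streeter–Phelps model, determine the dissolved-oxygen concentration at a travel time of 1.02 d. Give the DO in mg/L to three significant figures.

DO ≈ 6.30 mg/L

k_d L₀/(k_a−k_d) = 0.206×37.8/(0.606−0.206) = 7.787/0.4000 = 19.47 mg/L.
e^(−k_d t) = e^(−0.206×1.020) = 0.8105; e^(−k_a t) = e^(−0.606×1.020) = 0.5390.
D = 19.47 × (0.8105 − 0.5390) + 0.389 × 0.5390 = 5.286 + 0.2097 = 5.496 mg/L.
DO = C_s − D = 11.8 − 5.496 = 6.304 mg/L.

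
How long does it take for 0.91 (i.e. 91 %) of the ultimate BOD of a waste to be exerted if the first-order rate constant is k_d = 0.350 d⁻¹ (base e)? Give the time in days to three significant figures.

t ≈ 6.88 d

y/L₀ = 1 − e^(−k_d t) = 0.91 ⇒ e^(−k_d t) = 0.0900
t = −ln(0.0900) / 0.350 = 2.408 / 0.350 = 6.880 d.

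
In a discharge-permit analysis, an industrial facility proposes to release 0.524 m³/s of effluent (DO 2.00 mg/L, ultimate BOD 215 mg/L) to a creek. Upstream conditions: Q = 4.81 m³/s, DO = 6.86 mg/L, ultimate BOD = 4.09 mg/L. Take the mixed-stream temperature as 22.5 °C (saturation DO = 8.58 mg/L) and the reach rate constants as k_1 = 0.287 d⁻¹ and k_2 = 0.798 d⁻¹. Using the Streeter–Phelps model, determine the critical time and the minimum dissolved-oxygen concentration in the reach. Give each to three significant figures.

Mixed DO = (4.81×6.86 + 0.524×2.00)/(4.81+0.524) = 34.04/5.334 = 6.383 mg/L.
Mixed L₀ = (4.81×4.09 + 0.524×215)/(5.334) = 132.3/5.334 = 24.81 mg/L.
Initial deficit D₀ = C_s − DO₀ = 8.58 − 6.383 = 2.197 mg/L.
t_c = (1/0.5110) ln[(0.798/0.287)(1 − 2.197×0.5110/(0.287×24.81))] = 1.957 × ln(2.342) = 1.665 d.
D_c = (0.287/0.798) × 24.81 × e^(−0.287×1.665) = 0.3596 × 24.81 × 0.6200 = 5.532 mg/L.
Minimum DO = 8.58 − 5.532 = 3.048 mg/L.

t_c ≈ 1.67 d; minimum DO ≈ 3.05 mg/L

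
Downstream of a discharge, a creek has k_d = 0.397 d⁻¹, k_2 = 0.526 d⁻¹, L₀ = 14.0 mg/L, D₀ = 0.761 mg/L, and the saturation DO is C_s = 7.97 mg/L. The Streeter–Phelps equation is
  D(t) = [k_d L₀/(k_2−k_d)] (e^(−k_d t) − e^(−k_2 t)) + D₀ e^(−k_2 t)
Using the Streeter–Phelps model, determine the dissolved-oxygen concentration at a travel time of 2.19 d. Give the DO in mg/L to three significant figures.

DO ≈ 3.28 mg/L

k_d L₀/(k_2−k_d) = 0.397×14.0/(0.526−0.397) = 5.558/0.1290 = 43.09 mg/L.
e^(−k_d t) = e^(−0.397×2.190) = 0.4192; e^(−k_2 t) = e^(−0.526×2.190) = 0.3160.
D = 43.09 × (0.4192 − 0.3160) + 0.761 × 0.3160 = 4.445 + 0.2405 = 4.685 mg/L.
DO = C_s − D = 7.97 − 4.685 = 3.285 mg/L.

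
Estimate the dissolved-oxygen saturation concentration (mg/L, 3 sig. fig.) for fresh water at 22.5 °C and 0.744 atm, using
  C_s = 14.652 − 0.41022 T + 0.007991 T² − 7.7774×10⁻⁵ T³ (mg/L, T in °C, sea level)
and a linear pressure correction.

C_s ≈ 6.38 mg/L

At sea level: C_s = 14.652 − 0.41022×22.5 + 0.007991×22.5² − 7.7774×10⁻⁵×22.5³ = 8.582 mg/L.
Pressure correction: C_s' = 8.582 × 0.744 = 6.385 mg/L.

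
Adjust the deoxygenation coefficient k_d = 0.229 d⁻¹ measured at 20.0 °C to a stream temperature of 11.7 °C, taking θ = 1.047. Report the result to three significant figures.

k_d ≈ 0.156 d⁻¹

k_d(T₂) = k_d(T₁) · θ^(T₂−T₁) = 0.229 × 1.047^(11.7−20.0)
= 0.229 × 1.047^-8.30 = 0.229 × 0.6830 = 0.1564 d⁻¹.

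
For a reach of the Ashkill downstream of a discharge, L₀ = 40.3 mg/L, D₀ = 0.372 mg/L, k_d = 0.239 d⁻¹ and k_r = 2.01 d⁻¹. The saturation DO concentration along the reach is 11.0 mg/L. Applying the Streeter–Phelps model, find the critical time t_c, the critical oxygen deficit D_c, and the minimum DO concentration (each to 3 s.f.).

t_c = [1/(k_r−k_d)] ln[(k_r/k_d)(1 − D₀(k_r−k_d)/(k_d L₀))]
= [1/(2.01−0.239)] ln[(2.01/0.239)(1 − 0.372×1.771/(0.239×40.3))]
= (1/1.771) ln[8.410 × 0.9316] = 0.5647 × ln(7.835) = 0.5647 × 2.059 = 1.162 d.
L(t_c) = L₀ e^(−k_d t_c) = 40.3 × 0.7574 = 30.52 mg/L, and at the critical point k_r D_c = k_d L, so D_c = (0.239/2.01) × 30.52 = 3.630 mg/L.
Minimum DO = C_s − D_c = 11.0 − 3.630 = 7.370 mg/L.

t_c ≈ 1.16 d; D_c ≈ 3.63 mg/L; min DO ≈ 7.37 mg/L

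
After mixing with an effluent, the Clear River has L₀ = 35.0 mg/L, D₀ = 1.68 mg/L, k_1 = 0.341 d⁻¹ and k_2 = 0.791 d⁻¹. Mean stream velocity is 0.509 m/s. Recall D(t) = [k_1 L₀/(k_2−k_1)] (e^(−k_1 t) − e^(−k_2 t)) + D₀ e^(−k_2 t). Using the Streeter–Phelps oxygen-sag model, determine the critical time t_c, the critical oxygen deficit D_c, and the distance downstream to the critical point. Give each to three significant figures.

With k_2/k_1 = 2.320 and 1 − D₀(k_2−k_1)/(k_1 L₀) = 0.9367,
t_c = ln(2.320 × 0.9367) / (0.791 − 0.341) = ln(2.173) / 0.4500 = 0.7760/0.4500 = 1.724 d.
L(t_c) = L₀ e^(−k_1 t_c) = 35.0 × 0.5554 = 19.44 mg/L, and at the critical point k_2 D_c = k_1 L, so D_c = (0.341/0.791) × 19.44 = 8.381 mg/L.
x_c = v t_c = 0.509 m/s × 1.724 d × 86400 s/d = 75830 m ≈ 75.8 km.

t_c ≈ 1.72 d; D_c ≈ 8.38 mg/L; x_c ≈ 75.8 km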